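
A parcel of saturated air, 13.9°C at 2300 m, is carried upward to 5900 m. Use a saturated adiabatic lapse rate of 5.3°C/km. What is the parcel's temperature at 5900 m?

-5.18°C

From 2300 m to 5900 m (saturated adiabatic): cools by 5.3 × 3.6 = 19.08°C, giving -5.18°C.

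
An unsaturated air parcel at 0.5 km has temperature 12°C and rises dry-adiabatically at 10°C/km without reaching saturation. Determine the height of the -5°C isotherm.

2.2 km

Height above start = (12 − (-5)) / 10 = 1.7 km
Altitude = 500 m + 1700 m = 2200 m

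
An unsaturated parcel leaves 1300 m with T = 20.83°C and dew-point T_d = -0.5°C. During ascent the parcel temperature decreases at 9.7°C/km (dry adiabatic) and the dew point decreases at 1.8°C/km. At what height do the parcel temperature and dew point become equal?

4000 m

T and T_d converge at 9.7 − 1.8 = 7.9°C per km
Height above start = (20.83 − (-0.5)) / 7.9 = 2.7 km
LCL altitude = 1300 m + 2700 m = 4000 m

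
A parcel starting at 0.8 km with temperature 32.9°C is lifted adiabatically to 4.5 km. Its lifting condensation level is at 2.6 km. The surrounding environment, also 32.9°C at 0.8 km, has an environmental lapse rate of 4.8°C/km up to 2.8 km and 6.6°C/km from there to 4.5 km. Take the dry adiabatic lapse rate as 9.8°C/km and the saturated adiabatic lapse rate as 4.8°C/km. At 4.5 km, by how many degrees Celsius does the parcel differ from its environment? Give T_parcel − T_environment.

-5.94°C (parcel cooler than environment)

Parcel:
  800 → 2600 m (dry, 9.8°C/km): ΔT = -9.8 × 1.8 = -17.64°C → T = 15.26°C
  2600 → 4500 m (saturated, 4.8°C/km): ΔT = -4.8 × 1.9 = -9.12°C → T = 6.14°C
Environment:
  800 → 2800 m (environment, lower layer, 4.8°C/km): ΔT = -4.8 × 2 = -9.6°C → T = 23.3°C
  2800 → 4500 m (environment, upper layer, 6.6°C/km): ΔT = -6.6 × 1.7 = -11.22°C → T = 12.08°C
T_parcel − T_env = 6.14 − 12.08 = -5.94°C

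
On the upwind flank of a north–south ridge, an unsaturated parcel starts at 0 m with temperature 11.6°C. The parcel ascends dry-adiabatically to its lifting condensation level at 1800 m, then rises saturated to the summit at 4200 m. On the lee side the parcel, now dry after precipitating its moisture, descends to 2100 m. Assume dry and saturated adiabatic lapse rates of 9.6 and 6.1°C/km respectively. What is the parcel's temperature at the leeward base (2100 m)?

-0.16°C

0 → 1800 m (dry, 9.6°C/km): ΔT = -9.6 × 1.8 = -17.28°C → T = -5.68°C
1800 → 4200 m (saturated, 6.1°C/km): ΔT = -6.1 × 2.4 = -14.64°C → T = -20.32°C
4200 → 2100 m (dry descent, 9.6°C/km): ΔT = +9.6 × 2.1 = +20.16°C → T = -0.16°C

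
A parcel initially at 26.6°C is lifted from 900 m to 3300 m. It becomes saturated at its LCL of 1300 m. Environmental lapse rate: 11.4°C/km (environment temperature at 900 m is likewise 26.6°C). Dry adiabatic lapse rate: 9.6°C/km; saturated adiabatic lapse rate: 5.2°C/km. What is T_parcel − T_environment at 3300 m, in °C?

+13.12°C (parcel warmer than environment)

Parcel:
  900 → 1300 m (dry, 9.6°C/km): ΔT = -9.6 × 0.4 = -3.84°C → T = 22.76°C
  1300 → 3300 m (saturated, 5.2°C/km): ΔT = -5.2 × 2 = -10.4°C → T = 12.36°C
Environment:
  900 → 3300 m (environment, 11.4°C/km): ΔT = -11.4 × 2.4 = -27.36°C → T = -0.76°C
T_parcel − T_env = 12.36 − (-0.76) = +13.12°C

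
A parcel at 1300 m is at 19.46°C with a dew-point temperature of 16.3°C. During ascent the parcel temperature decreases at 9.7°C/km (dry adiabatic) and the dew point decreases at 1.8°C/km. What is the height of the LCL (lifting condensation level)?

1700 m

T and T_d converge at 9.7 − 1.8 = 7.9°C per km
Height above start = (19.46 − 16.3) / 7.9 = 0.4 km
LCL altitude = 1300 m + 400 m = 1700 m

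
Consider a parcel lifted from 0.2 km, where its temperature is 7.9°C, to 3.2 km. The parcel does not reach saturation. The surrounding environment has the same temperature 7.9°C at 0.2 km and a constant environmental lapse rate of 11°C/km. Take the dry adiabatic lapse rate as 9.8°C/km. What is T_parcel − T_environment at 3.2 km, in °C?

+3.6°C (parcel warmer than environment)

Parcel:
  200–3200 m, dry: Δz = 3 km ⇒ ΔT = -29.4°C; T = -21.5°C
Environment:
  200–3200 m, environment: Δz = 3 km ⇒ ΔT = -33°C; T = -25.1°C
T_parcel − T_env = -21.5 − (-25.1) = +3.6°C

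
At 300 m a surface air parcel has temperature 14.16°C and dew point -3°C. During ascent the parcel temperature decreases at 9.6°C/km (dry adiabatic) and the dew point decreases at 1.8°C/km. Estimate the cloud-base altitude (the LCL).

T and T_d converge at 9.6 − 1.8 = 7.8°C per km
Height above start = (14.16 − (-3)) / 7.8 = 2.2 km
LCL altitude = 300 m + 2200 m = 2500 m

2500 m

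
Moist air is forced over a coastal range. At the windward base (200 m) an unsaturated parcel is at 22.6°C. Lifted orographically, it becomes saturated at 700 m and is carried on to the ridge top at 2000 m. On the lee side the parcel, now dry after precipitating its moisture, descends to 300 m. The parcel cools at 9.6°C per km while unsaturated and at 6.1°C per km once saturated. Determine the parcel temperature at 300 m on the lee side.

26.19°C

200–700 m, dry: Δz = 0.5 km ⇒ ΔT = -4.8°C; T = 17.8°C
700–2000 m, saturated: Δz = 1.3 km ⇒ ΔT = -7.93°C; T = 9.87°C
2000–300 m, dry descent: Δz = 1.7 km ⇒ ΔT = +16.32°C; T = 26.19°C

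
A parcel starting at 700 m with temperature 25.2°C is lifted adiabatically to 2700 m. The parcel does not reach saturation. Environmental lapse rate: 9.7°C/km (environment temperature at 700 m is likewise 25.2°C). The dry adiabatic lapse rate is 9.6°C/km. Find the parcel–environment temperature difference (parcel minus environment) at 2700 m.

+0.2°C (parcel warmer than environment)

Parcel:
  Dry to 2700 m: -9.6 × 2 km = -19.2°C, so T = 6°C.
Environment:
  Environment to 2700 m: -9.7 × 2 km = -19.4°C, so T = 5.8°C.
T_parcel − T_env = 6 − 5.8 = +0.2°C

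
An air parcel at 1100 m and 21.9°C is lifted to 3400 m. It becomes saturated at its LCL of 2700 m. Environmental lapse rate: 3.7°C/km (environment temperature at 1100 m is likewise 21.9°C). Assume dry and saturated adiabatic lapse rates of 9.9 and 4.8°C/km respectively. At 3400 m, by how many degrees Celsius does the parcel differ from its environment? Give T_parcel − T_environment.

-10.69°C (parcel cooler than environment)

Parcel:
  From 1100 m to 2700 m (dry): cools by 9.9 × 1.6 = 15.84°C, giving 6.06°C.
  From 2700 m to 3400 m (saturated): cools by 4.8 × 0.7 = 3.36°C, giving 2.7°C.
Environment:
  From 1100 m to 3400 m (environment): cools by 3.7 × 2.3 = 8.51°C, giving 13.39°C.
T_parcel − T_env = 2.7 − 13.39 = -10.69°C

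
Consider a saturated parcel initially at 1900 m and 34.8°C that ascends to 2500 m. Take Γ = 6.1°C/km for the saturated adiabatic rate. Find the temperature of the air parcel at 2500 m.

From 1900 m to 2500 m (saturated adiabatic): cools by 6.1 × 0.6 = 3.66°C, giving 31.14°C.

31.14°C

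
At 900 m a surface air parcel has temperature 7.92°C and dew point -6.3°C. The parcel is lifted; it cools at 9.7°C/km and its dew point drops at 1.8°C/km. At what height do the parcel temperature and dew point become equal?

2700 m

T and T_d converge at 9.7 − 1.8 = 7.9°C per km
Height above start = (7.92 − (-6.3)) / 7.9 = 1.8 km
LCL altitude = 900 m + 1800 m = 2700 m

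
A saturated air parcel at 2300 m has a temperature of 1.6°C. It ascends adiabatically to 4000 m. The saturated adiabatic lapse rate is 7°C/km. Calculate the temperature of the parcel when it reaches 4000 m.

2300–4000 m, saturated adiabatic: Δz = 1.7 km ⇒ ΔT = -11.9°C; T = -10.3°C

-10.3°C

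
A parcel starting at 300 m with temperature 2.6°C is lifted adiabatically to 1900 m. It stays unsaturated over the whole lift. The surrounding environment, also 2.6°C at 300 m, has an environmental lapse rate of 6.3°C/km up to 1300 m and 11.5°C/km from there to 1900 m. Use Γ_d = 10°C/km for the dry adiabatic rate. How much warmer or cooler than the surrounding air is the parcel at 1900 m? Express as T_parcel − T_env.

-2.8°C (parcel cooler than environment)

Parcel:
  300–1900 m, dry: Δz = 1.6 km ⇒ ΔT = -16°C; T = -13.4°C
Environment:
  300–1300 m, environment, lower layer: Δz = 1 km ⇒ ΔT = -6.3°C; T = -3.7°C
  1300–1900 m, environment, upper layer: Δz = 0.6 km ⇒ ΔT = -6.9°C; T = -10.6°C
T_parcel − T_env = -13.4 − (-10.6) = -2.8°C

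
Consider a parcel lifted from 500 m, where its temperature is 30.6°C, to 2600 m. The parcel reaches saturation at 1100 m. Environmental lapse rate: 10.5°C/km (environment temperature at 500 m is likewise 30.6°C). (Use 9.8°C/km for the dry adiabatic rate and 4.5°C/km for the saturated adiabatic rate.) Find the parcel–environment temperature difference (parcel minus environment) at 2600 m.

Parcel:
  From 500 m to 1100 m (dry): cools by 9.8 × 0.6 = 5.88°C, giving 24.72°C.
  From 1100 m to 2600 m (saturated): cools by 4.5 × 1.5 = 6.75°C, giving 17.97°C.
Environment:
  From 500 m to 2600 m (environment): cools by 10.5 × 2.1 = 22.05°C, giving 8.55°C.
T_parcel − T_env = 17.97 − 8.55 = +9.42°C

+9.42°C (parcel warmer than environment)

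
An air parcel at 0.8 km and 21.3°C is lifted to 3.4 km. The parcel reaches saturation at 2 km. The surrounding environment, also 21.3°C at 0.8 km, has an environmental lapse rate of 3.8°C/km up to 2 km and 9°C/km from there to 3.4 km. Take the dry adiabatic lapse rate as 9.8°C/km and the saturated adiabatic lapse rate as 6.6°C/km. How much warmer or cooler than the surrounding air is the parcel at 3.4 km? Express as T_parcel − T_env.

-3.84°C (parcel cooler than environment)

Parcel:
  Dry to 2000 m: -9.8 × 1.2 km = -11.76°C, so T = 9.54°C.
  Saturated to 3400 m: -6.6 × 1.4 km = -9.24°C, so T = 0.3°C.
Environment:
  Environment, lower layer to 2000 m: -3.8 × 1.2 km = -4.56°C, so T = 16.74°C.
  Environment, upper layer to 3400 m: -9 × 1.4 km = -12.6°C, so T = 4.14°C.
T_parcel − T_env = 0.3 − 4.14 = -3.84°C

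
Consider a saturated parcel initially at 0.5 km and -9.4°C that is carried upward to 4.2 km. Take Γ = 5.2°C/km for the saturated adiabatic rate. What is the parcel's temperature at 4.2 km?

Saturated adiabatic to 4200 m: -5.2 × 3.7 km = -19.24°C, so T = -28.64°C.

-28.64°C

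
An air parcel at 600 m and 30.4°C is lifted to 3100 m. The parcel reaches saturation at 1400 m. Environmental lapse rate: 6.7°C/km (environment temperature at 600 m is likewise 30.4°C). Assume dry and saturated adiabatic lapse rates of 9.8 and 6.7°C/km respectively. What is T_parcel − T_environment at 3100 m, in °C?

Parcel:
  From 600 m to 1400 m (dry): cools by 9.8 × 0.8 = 7.84°C, giving 22.56°C.
  From 1400 m to 3100 m (saturated): cools by 6.7 × 1.7 = 11.39°C, giving 11.17°C.
Environment:
  From 600 m to 3100 m (environment): cools by 6.7 × 2.5 = 16.75°C, giving 13.65°C.
T_parcel − T_env = 11.17 − 13.65 = -2.48°C

-2.48°C (parcel cooler than environment)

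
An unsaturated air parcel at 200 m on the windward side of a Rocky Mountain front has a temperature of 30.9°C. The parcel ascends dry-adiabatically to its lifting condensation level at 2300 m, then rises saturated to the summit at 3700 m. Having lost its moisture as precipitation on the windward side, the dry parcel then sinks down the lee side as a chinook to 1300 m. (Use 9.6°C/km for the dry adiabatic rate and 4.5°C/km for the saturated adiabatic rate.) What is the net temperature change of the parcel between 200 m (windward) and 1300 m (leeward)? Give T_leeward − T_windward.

Dry to 2300 m: -9.6 × 2.1 km = -20.16°C, so T = 10.74°C.
Saturated to 3700 m: -4.5 × 1.4 km = -6.3°C, so T = 4.44°C.
Dry descent to 1300 m: +9.6 × 2.4 km = +23.04°C, so T = 27.48°C.
Net change vs windward start: 27.48 − 30.9 = -3.42°C

-3.42°C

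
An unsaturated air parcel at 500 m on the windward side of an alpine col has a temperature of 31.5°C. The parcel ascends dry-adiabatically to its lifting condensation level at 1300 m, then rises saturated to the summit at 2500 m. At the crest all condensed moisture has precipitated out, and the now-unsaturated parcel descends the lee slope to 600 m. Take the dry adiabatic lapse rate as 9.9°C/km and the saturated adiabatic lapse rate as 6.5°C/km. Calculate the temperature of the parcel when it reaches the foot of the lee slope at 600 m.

From 500 m to 1300 m (dry): cools by 9.9 × 0.8 = 7.92°C, giving 23.58°C.
From 1300 m to 2500 m (saturated): cools by 6.5 × 1.2 = 7.8°C, giving 15.78°C.
From 2500 m to 600 m (dry descent): warms by 9.9 × 1.9 = 18.81°C, giving 34.59°C.

34.59°C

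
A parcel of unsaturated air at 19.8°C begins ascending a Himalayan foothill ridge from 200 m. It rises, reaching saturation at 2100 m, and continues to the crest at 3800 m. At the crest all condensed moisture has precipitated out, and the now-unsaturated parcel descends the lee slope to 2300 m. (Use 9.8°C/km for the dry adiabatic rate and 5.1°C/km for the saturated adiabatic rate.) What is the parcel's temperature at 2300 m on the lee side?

From 200 m to 2100 m (dry): cools by 9.8 × 1.9 = 18.62°C, giving 1.18°C.
From 2100 m to 3800 m (saturated): cools by 5.1 × 1.7 = 8.67°C, giving -7.49°C.
From 3800 m to 2300 m (dry descent): warms by 9.8 × 1.5 = 14.7°C, giving 7.21°C.

7.21°C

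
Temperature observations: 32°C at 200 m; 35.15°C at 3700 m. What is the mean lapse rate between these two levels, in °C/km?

Γ = −ΔT/Δz = (32 − 35.15) / (3700 − 200) m
  = -3.15°C / 3.5 km = -0.9°C/km

-0.9°C/km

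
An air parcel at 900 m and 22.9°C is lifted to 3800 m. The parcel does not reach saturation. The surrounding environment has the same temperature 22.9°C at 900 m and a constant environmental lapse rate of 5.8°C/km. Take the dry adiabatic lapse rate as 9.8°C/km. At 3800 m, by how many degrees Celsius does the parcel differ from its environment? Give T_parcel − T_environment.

Parcel:
  From 900 m to 3800 m (dry): cools by 9.8 × 2.9 = 28.42°C, giving -5.52°C.
Environment:
  From 900 m to 3800 m (environment): cools by 5.8 × 2.9 = 16.82°C, giving 6.08°C.
T_parcel − T_env = -5.52 − 6.08 = -11.6°C

-11.6°C (parcel cooler than environment)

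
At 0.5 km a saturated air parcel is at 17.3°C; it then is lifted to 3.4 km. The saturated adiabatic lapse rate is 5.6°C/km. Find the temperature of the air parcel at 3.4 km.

Saturated adiabatic to 3400 m: -5.6 × 2.9 km = -16.24°C, so T = 1.06°C.

1.06°C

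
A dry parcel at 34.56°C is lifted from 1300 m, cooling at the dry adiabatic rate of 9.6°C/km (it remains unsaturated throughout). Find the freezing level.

Height above start = (34.56 − 0) / 9.6 = 3.6 km
Altitude = 1300 m + 3600 m = 4900 m

4900 m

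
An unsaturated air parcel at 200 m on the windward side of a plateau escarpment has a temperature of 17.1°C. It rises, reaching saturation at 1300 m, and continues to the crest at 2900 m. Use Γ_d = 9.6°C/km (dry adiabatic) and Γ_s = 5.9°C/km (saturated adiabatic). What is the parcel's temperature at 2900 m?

200–1300 m, dry: Δz = 1.1 km ⇒ ΔT = -10.56°C; T = 6.54°C
1300–2900 m, saturated: Δz = 1.6 km ⇒ ΔT = -9.44°C; T = -2.9°C

-2.9°C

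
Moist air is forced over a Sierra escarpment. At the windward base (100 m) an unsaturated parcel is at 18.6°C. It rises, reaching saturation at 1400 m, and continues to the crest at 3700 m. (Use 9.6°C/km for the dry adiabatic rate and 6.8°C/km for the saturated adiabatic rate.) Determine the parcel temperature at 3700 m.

100 → 1400 m (dry, 9.6°C/km): ΔT = -9.6 × 1.3 = -12.48°C → T = 6.12°C
1400 → 3700 m (saturated, 6.8°C/km): ΔT = -6.8 × 2.3 = -15.64°C → T = -9.52°C

-9.52°C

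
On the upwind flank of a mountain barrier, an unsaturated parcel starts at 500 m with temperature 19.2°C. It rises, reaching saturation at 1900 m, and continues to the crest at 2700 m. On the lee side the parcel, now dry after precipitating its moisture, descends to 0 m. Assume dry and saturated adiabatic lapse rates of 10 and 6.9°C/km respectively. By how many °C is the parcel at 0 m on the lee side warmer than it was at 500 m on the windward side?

+7.48°C

500 → 1900 m (dry, 10°C/km): ΔT = -10 × 1.4 = -14°C → T = 5.2°C
1900 → 2700 m (saturated, 6.9°C/km): ΔT = -6.9 × 0.8 = -5.52°C → T = -0.32°C
2700 → 0 m (dry descent, 10°C/km): ΔT = +10 × 2.7 = +27°C → T = 26.68°C
Net change vs windward start: 26.68 − 19.2 = +7.48°C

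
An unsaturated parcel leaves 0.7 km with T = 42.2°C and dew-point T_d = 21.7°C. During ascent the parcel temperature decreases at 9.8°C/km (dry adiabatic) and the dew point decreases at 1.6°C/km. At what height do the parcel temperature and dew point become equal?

3.2 km

T and T_d converge at 9.8 − 1.6 = 8.2°C per km
Height above start = (42.2 − 21.7) / 8.2 = 2.5 km
LCL altitude = 700 m + 2500 m = 3200 m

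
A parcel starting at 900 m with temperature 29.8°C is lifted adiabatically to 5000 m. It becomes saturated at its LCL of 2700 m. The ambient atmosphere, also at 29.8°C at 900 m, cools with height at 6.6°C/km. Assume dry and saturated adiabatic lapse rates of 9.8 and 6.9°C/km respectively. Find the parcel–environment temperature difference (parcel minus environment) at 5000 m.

Parcel:
  Dry to 2700 m: -9.8 × 1.8 km = -17.64°C, so T = 12.16°C.
  Saturated to 5000 m: -6.9 × 2.3 km = -15.87°C, so T = -3.71°C.
Environment:
  Environment to 5000 m: -6.6 × 4.1 km = -27.06°C, so T = 2.74°C.
T_parcel − T_env = -3.71 − 2.74 = -6.45°C

-6.45°C (parcel cooler than environment)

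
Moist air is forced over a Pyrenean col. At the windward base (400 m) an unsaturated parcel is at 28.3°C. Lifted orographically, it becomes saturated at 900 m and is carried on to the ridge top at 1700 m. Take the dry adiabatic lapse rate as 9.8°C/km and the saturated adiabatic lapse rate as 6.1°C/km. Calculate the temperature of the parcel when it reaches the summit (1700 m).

18.52°C

Dry to 900 m: -9.8 × 0.5 km = -4.9°C, so T = 23.4°C.
Saturated to 1700 m: -6.1 × 0.8 km = -4.88°C, so T = 18.52°C.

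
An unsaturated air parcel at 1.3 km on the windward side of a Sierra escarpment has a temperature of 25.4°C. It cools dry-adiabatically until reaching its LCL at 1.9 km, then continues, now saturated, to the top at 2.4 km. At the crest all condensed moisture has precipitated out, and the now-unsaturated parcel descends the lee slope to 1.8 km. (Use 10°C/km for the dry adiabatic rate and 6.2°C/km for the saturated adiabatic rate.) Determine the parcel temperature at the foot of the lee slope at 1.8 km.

1300–1900 m, dry: Δz = 0.6 km ⇒ ΔT = -6°C; T = 19.4°C
1900–2400 m, saturated: Δz = 0.5 km ⇒ ΔT = -3.1°C; T = 16.3°C
2400–1800 m, dry descent: Δz = 0.6 km ⇒ ΔT = +6°C; T = 22.3°C

22.3°C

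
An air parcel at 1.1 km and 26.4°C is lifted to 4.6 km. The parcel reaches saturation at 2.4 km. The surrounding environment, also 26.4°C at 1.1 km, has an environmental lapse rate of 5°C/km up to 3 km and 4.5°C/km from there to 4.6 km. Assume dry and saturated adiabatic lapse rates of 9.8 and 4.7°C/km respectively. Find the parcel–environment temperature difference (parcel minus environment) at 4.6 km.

-6.38°C (parcel cooler than environment)

Parcel:
  1100–2400 m, dry: Δz = 1.3 km ⇒ ΔT = -12.74°C; T = 13.66°C
  2400–4600 m, saturated: Δz = 2.2 km ⇒ ΔT = -10.34°C; T = 3.32°C
Environment:
  1100–3000 m, environment, lower layer: Δz = 1.9 km ⇒ ΔT = -9.5°C; T = 16.9°C
  3000–4600 m, environment, upper layer: Δz = 1.6 km ⇒ ΔT = -7.2°C; T = 9.7°C
T_parcel − T_env = 3.32 − 9.7 = -6.38°C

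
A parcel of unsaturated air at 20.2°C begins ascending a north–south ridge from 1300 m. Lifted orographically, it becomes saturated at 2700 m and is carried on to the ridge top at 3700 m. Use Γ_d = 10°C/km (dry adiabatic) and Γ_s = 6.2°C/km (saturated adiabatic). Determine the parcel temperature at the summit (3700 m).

1300 → 2700 m (dry, 10°C/km): ΔT = -10 × 1.4 = -14°C → T = 6.2°C
2700 → 3700 m (saturated, 6.2°C/km): ΔT = -6.2 × 1 = -6.2°C → T = 0°C

0°C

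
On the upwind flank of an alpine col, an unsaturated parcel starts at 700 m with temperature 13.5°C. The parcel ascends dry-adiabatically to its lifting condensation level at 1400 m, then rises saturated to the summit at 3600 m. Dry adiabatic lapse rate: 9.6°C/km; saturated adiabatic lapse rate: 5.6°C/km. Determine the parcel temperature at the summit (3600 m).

-5.54°C

From 700 m to 1400 m (dry): cools by 9.6 × 0.7 = 6.72°C, giving 6.78°C.
From 1400 m to 3600 m (saturated): cools by 5.6 × 2.2 = 12.32°C, giving -5.54°C.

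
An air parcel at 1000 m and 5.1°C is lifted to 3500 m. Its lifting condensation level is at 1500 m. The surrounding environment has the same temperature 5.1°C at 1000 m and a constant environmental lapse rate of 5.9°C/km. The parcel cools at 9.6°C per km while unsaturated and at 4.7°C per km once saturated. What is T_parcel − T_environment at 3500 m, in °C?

Parcel:
  1000 → 1500 m (dry, 9.6°C/km): ΔT = -9.6 × 0.5 = -4.8°C → T = 0.3°C
  1500 → 3500 m (saturated, 4.7°C/km): ΔT = -4.7 × 2 = -9.4°C → T = -9.1°C
Environment:
  1000 → 3500 m (environment, 5.9°C/km): ΔT = -5.9 × 2.5 = -14.75°C → T = -9.65°C
T_parcel − T_env = -9.1 − (-9.65) = +0.55°C

+0.55°C (parcel warmer than environment)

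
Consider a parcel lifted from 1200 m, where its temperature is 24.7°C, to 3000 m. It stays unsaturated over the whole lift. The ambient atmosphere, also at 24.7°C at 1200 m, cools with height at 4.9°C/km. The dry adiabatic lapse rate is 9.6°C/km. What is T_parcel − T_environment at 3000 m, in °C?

-8.46°C (parcel cooler than environment)

Parcel:
  1200–3000 m, dry: Δz = 1.8 km ⇒ ΔT = -17.28°C; T = 7.42°C
Environment:
  1200–3000 m, environment: Δz = 1.8 km ⇒ ΔT = -8.82°C; T = 15.88°C
T_parcel − T_env = 7.42 − 15.88 = -8.46°C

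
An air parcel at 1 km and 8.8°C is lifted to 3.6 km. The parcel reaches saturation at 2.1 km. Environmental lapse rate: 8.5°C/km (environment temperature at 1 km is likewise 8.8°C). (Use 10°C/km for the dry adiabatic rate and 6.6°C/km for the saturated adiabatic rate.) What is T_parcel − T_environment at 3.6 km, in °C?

Parcel:
  1000 → 2100 m (dry, 10°C/km): ΔT = -10 × 1.1 = -11°C → T = -2.2°C
  2100 → 3600 m (saturated, 6.6°C/km): ΔT = -6.6 × 1.5 = -9.9°C → T = -12.1°C
Environment:
  1000 → 3600 m (environment, 8.5°C/km): ΔT = -8.5 × 2.6 = -22.1°C → T = -13.3°C
T_parcel − T_env = -12.1 − (-13.3) = +1.2°C

+1.2°C (parcel warmer than environment)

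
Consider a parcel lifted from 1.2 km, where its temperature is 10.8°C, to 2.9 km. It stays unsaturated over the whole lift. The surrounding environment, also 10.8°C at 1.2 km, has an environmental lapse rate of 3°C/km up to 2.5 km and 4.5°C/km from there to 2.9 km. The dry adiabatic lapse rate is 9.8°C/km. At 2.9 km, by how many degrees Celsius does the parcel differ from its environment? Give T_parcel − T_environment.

-10.96°C (parcel cooler than environment)

Parcel:
  1200 → 2900 m (dry, 9.8°C/km): ΔT = -9.8 × 1.7 = -16.66°C → T = -5.86°C
Environment:
  1200 → 2500 m (environment, lower layer, 3°C/km): ΔT = -3 × 1.3 = -3.9°C → T = 6.9°C
  2500 → 2900 m (environment, upper layer, 4.5°C/km): ΔT = -4.5 × 0.4 = -1.8°C → T = 5.1°C
T_parcel − T_env = -5.86 − 5.1 = -10.96°C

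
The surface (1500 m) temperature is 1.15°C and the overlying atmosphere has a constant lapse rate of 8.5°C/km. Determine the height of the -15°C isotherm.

Height above start = (1.15 − (-15)) / 8.5 = 1.9 km
Altitude = 1500 m + 1900 m = 3400 m

3400 m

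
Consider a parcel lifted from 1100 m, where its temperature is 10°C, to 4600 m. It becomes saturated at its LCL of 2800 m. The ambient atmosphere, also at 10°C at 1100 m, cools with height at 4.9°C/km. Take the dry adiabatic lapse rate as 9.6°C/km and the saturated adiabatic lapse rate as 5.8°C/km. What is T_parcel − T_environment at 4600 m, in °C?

Parcel:
  Dry to 2800 m: -9.6 × 1.7 km = -16.32°C, so T = -6.32°C.
  Saturated to 4600 m: -5.8 × 1.8 km = -10.44°C, so T = -16.76°C.
Environment:
  Environment to 4600 m: -4.9 × 3.5 km = -17.15°C, so T = -7.15°C.
T_parcel − T_env = -16.76 − (-7.15) = -9.61°C

-9.61°C (parcel cooler than environment)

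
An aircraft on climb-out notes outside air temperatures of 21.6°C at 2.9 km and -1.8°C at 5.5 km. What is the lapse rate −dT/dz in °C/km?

Γ = −ΔT/Δz = (21.6 − (-1.8)) / (5500 − 2900) m
  = 23.4°C / 2.6 km = 9°C/km

9°C/km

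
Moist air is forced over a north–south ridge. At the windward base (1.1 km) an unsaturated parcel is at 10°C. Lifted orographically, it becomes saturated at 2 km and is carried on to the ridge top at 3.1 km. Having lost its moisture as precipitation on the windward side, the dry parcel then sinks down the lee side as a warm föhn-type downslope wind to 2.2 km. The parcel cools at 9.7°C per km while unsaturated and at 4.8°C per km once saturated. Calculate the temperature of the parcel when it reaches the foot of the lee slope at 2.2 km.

4.72°C

From 1100 m to 2000 m (dry): cools by 9.7 × 0.9 = 8.73°C, giving 1.27°C.
From 2000 m to 3100 m (saturated): cools by 4.8 × 1.1 = 5.28°C, giving -4.01°C.
From 3100 m to 2200 m (dry descent): warms by 9.7 × 0.9 = 8.73°C, giving 4.72°C.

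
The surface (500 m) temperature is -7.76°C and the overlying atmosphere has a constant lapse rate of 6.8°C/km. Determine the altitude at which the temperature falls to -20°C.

2300 m

Height above start = (-7.76 − (-20)) / 6.8 = 1.8 km
Altitude = 500 m + 1800 m = 2300 m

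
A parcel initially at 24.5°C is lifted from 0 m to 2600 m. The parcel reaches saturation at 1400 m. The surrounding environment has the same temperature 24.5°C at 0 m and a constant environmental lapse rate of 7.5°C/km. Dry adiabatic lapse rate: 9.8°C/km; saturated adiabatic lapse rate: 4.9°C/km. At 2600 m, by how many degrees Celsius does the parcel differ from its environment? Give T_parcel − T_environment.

-0.1°C (parcel cooler than environment)

Parcel:
  0 → 1400 m (dry, 9.8°C/km): ΔT = -9.8 × 1.4 = -13.72°C → T = 10.78°C
  1400 → 2600 m (saturated, 4.9°C/km): ΔT = -4.9 × 1.2 = -5.88°C → T = 4.9°C
Environment:
  0 → 2600 m (environment, 7.5°C/km): ΔT = -7.5 × 2.6 = -19.5°C → T = 5°C
T_parcel − T_env = 4.9 − 5 = -0.1°C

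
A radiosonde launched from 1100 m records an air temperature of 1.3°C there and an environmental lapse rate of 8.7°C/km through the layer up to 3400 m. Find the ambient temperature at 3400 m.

-18.71°C

From 1100 m to 3400 m (environmental): cools by 8.7 × 2.3 = 20.01°C, giving -18.71°C.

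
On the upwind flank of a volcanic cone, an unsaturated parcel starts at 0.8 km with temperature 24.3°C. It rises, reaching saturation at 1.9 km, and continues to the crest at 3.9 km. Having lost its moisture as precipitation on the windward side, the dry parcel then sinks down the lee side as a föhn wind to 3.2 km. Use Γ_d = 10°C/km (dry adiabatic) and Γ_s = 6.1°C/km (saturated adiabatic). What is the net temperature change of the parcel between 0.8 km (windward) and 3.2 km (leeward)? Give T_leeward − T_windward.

From 800 m to 1900 m (dry): cools by 10 × 1.1 = 11°C, giving 13.3°C.
From 1900 m to 3900 m (saturated): cools by 6.1 × 2 = 12.2°C, giving 1.1°C.
From 3900 m to 3200 m (dry descent): warms by 10 × 0.7 = 7°C, giving 8.1°C.
Net change vs windward start: 8.1 − 24.3 = -16.2°C

-16.2°C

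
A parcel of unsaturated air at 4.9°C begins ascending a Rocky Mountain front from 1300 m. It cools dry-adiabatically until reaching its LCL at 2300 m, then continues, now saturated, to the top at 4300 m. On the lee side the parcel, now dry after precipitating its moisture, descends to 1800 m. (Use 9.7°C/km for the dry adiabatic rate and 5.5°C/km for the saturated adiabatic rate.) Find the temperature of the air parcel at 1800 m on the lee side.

1300–2300 m, dry: Δz = 1 km ⇒ ΔT = -9.7°C; T = -4.8°C
2300–4300 m, saturated: Δz = 2 km ⇒ ΔT = -11°C; T = -15.8°C
4300–1800 m, dry descent: Δz = 2.5 km ⇒ ΔT = +24.25°C; T = 8.45°C

8.45°C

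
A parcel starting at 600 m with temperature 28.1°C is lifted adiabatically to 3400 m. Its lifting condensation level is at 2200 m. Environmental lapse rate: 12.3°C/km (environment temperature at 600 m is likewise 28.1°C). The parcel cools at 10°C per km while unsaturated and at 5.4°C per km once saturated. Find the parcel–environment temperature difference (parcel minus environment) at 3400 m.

Parcel:
  600 → 2200 m (dry, 10°C/km): ΔT = -10 × 1.6 = -16°C → T = 12.1°C
  2200 → 3400 m (saturated, 5.4°C/km): ΔT = -5.4 × 1.2 = -6.48°C → T = 5.62°C
Environment:
  600 → 3400 m (environment, 12.3°C/km): ΔT = -12.3 × 2.8 = -34.44°C → T = -6.34°C
T_parcel − T_env = 5.62 − (-6.34) = +11.96°C

+11.96°C (parcel warmer than environment)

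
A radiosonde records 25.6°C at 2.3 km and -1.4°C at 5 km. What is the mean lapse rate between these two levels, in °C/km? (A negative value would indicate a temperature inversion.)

Γ = −ΔT/Δz = (25.6 − (-1.4)) / (5000 − 2300) m
  = 27°C / 2.7 km = 10°C/km

10°C/km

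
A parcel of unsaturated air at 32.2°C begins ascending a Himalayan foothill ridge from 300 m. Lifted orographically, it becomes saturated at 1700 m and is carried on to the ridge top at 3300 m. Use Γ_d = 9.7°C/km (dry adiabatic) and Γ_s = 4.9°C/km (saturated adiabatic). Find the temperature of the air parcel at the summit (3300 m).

10.78°C

From 300 m to 1700 m (dry): cools by 9.7 × 1.4 = 13.58°C, giving 18.62°C.
From 1700 m to 3300 m (saturated): cools by 4.9 × 1.6 = 7.84°C, giving 10.78°C.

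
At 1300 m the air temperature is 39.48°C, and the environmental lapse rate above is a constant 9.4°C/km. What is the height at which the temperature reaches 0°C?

5500 m

Height above start = (39.48 − 0) / 9.4 = 4.2 km
Altitude = 1300 m + 4200 m = 5500 m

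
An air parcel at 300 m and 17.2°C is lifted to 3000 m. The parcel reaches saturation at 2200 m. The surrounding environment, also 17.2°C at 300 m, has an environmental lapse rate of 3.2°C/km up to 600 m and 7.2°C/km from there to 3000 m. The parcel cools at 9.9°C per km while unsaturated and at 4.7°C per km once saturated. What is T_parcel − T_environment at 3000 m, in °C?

-4.33°C (parcel cooler than environment)

Parcel:
  300 → 2200 m (dry, 9.9°C/km): ΔT = -9.9 × 1.9 = -18.81°C → T = -1.61°C
  2200 → 3000 m (saturated, 4.7°C/km): ΔT = -4.7 × 0.8 = -3.76°C → T = -5.37°C
Environment:
  300 → 600 m (environment, lower layer, 3.2°C/km): ΔT = -3.2 × 0.3 = -0.96°C → T = 16.24°C
  600 → 3000 m (environment, upper layer, 7.2°C/km): ΔT = -7.2 × 2.4 = -17.28°C → T = -1.04°C
T_parcel − T_env = -5.37 − (-1.04) = -4.33°C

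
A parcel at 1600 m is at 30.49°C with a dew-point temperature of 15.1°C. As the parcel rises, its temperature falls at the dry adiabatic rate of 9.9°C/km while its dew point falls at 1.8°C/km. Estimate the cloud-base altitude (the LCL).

T and T_d converge at 9.9 − 1.8 = 8.1°C per km
Height above start = (30.49 − 15.1) / 8.1 = 1.9 km
LCL altitude = 1600 m + 1900 m = 3500 m

3500 m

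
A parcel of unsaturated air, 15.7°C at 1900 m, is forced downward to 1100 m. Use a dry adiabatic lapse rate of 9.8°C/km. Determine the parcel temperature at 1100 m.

23.54°C

1900 → 1100 m (dry adiabatic, 9.8°C/km): ΔT = +9.8 × 0.8 = +7.84°C → T = 23.54°C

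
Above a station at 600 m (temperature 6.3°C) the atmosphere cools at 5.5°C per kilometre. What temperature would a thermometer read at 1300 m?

Environmental to 1300 m: -5.5 × 0.7 km = -3.85°C, so T = 2.45°C.

2.45°C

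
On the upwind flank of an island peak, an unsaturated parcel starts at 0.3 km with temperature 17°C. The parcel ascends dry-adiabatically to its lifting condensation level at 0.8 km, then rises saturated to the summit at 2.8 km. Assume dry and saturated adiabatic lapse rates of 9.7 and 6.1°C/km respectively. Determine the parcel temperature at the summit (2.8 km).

From 300 m to 800 m (dry): cools by 9.7 × 0.5 = 4.85°C, giving 12.15°C.
From 800 m to 2800 m (saturated): cools by 6.1 × 2 = 12.2°C, giving -0.05°C.

-0.05°C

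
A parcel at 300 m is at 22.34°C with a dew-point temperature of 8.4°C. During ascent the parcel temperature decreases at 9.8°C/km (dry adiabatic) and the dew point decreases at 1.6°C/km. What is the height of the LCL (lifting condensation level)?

2000 m

T and T_d converge at 9.8 − 1.6 = 8.2°C per km
Height above start = (22.34 − 8.4) / 8.2 = 1.7 km
LCL altitude = 300 m + 1700 m = 2000 m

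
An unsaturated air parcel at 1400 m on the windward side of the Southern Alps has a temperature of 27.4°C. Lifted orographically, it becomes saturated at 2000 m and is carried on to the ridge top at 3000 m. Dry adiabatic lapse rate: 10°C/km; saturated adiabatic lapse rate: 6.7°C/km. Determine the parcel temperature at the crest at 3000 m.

1400–2000 m, dry: Δz = 0.6 km ⇒ ΔT = -6°C; T = 21.4°C
2000–3000 m, saturated: Δz = 1 km ⇒ ΔT = -6.7°C; T = 14.7°C

14.7°C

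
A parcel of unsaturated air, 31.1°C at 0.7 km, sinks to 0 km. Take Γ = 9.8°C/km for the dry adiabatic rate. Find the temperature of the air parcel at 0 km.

37.96°C

Dry adiabatic to 0 m: +9.8 × 0.7 km = +6.86°C, so T = 37.96°C.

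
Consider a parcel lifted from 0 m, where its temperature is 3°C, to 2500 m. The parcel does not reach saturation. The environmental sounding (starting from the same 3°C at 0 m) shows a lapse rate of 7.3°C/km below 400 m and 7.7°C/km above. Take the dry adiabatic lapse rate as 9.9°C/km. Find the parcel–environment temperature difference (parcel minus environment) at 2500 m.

Parcel:
  0 → 2500 m (dry, 9.9°C/km): ΔT = -9.9 × 2.5 = -24.75°C → T = -21.75°C
Environment:
  0 → 400 m (environment, lower layer, 7.3°C/km): ΔT = -7.3 × 0.4 = -2.92°C → T = 0.08°C
  400 → 2500 m (environment, upper layer, 7.7°C/km): ΔT = -7.7 × 2.1 = -16.17°C → T = -16.09°C
T_parcel − T_env = -21.75 − (-16.09) = -5.66°C

-5.66°C (parcel cooler than environment)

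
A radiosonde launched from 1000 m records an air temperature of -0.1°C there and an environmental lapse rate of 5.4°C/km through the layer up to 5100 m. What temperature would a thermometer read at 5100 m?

-22.24°C

From 1000 m to 5100 m (environmental): cools by 5.4 × 4.1 = 22.14°C, giving -22.24°C.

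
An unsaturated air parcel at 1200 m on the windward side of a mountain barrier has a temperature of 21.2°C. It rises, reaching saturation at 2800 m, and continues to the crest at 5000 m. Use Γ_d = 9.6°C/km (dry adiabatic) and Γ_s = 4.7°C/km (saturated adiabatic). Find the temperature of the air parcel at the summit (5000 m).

-4.5°C

1200 → 2800 m (dry, 9.6°C/km): ΔT = -9.6 × 1.6 = -15.36°C → T = 5.84°C
2800 → 5000 m (saturated, 4.7°C/km): ΔT = -4.7 × 2.2 = -10.34°C → T = -4.5°C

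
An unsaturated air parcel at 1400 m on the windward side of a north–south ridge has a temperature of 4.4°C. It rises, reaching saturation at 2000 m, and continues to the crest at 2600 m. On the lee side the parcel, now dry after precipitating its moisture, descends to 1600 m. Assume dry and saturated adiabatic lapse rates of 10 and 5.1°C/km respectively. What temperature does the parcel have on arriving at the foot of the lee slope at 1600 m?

1400–2000 m, dry: Δz = 0.6 km ⇒ ΔT = -6°C; T = -1.6°C
2000–2600 m, saturated: Δz = 0.6 km ⇒ ΔT = -3.06°C; T = -4.66°C
2600–1600 m, dry descent: Δz = 1 km ⇒ ΔT = +10°C; T = 5.34°C

5.34°C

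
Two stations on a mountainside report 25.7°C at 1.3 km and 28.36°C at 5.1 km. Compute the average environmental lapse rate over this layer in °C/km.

Γ = −ΔT/Δz = (25.7 − 28.36) / (5100 − 1300) m
  = -2.66°C / 3.8 km = -0.7°C/km

-0.7°C/km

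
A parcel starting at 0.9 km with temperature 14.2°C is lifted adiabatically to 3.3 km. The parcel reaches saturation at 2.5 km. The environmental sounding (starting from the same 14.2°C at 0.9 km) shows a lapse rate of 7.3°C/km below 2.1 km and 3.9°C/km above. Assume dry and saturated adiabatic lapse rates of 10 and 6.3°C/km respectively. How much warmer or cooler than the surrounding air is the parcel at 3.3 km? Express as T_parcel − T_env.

-7.6°C (parcel cooler than environment)

Parcel:
  900–2500 m, dry: Δz = 1.6 km ⇒ ΔT = -16°C; T = -1.8°C
  2500–3300 m, saturated: Δz = 0.8 km ⇒ ΔT = -5.04°C; T = -6.84°C
Environment:
  900–2100 m, environment, lower layer: Δz = 1.2 km ⇒ ΔT = -8.76°C; T = 5.44°C
  2100–3300 m, environment, upper layer: Δz = 1.2 km ⇒ ΔT = -4.68°C; T = 0.76°C
T_parcel − T_env = -6.84 − 0.76 = -7.6°C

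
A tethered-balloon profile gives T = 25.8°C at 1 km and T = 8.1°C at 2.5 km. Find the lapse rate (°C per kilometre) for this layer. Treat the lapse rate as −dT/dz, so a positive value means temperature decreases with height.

Γ = −ΔT/Δz = (25.8 − 8.1) / (2500 − 1000) m
  = 17.7°C / 1.5 km = 11.8°C/km

11.8°C/km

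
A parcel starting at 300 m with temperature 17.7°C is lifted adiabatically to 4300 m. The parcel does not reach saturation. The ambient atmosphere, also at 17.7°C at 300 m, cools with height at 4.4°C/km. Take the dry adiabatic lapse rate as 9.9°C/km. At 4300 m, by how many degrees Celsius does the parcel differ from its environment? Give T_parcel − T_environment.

-22°C (parcel cooler than environment)

Parcel:
  300 → 4300 m (dry, 9.9°C/km): ΔT = -9.9 × 4 = -39.6°C → T = -21.9°C
Environment:
  300 → 4300 m (environment, 4.4°C/km): ΔT = -4.4 × 4 = -17.6°C → T = 0.1°C
T_parcel − T_env = -21.9 − 0.1 = -22°C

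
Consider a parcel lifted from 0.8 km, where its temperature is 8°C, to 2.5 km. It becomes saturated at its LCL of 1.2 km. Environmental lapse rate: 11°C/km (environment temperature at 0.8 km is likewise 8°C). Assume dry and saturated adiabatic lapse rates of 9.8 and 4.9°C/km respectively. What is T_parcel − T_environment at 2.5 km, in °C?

+8.41°C (parcel warmer than environment)

Parcel:
  From 800 m to 1200 m (dry): cools by 9.8 × 0.4 = 3.92°C, giving 4.08°C.
  From 1200 m to 2500 m (saturated): cools by 4.9 × 1.3 = 6.37°C, giving -2.29°C.
Environment:
  From 800 m to 2500 m (environment): cools by 11 × 1.7 = 18.7°C, giving -10.7°C.
T_parcel − T_env = -2.29 − (-10.7) = +8.41°C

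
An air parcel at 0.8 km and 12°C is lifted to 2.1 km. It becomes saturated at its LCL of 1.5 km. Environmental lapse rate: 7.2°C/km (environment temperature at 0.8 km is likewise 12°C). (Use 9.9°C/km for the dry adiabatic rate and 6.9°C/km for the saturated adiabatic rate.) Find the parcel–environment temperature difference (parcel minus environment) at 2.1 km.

Parcel:
  Dry to 1500 m: -9.9 × 0.7 km = -6.93°C, so T = 5.07°C.
  Saturated to 2100 m: -6.9 × 0.6 km = -4.14°C, so T = 0.93°C.
Environment:
  Environment to 2100 m: -7.2 × 1.3 km = -9.36°C, so T = 2.64°C.
T_parcel − T_env = 0.93 − 2.64 = -1.71°C

-1.71°C (parcel cooler than environment)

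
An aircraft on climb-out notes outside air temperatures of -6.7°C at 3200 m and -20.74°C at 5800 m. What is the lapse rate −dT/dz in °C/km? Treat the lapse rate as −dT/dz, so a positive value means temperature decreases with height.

Γ = −ΔT/Δz = (-6.7 − (-20.74)) / (5800 − 3200) m
  = 14.04°C / 2.6 km = 5.4°C/km

5.4°C/km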